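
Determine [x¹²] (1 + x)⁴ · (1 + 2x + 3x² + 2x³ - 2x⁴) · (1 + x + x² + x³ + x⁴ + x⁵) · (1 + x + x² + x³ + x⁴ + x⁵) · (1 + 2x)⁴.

(1 + x)⁴ has coefficients 1,4,6,4,1 for degrees 0…4.
(1 + 2x + 3x² + 2x³ - 2x⁴) has coefficients 1,2,3,2,-2,0,0,0,0,0,0,0,0 for degrees 0…12.
Multiplying by (1 + x + x² + x³ + x⁴ + x⁵) gives running coefficients 1,3,6,8,6,6,5,3,0,-2,0,0,0 for degrees 0…12.
Multiplying by (1 + x + x² + x³ + x⁴ + x⁵) gives running coefficients 1,4,10,18,24,30,34,34,28,18,12,6,1 for degrees 0…12.
Finally multiplying by (1 + 2x)⁴, the product of all factors after the first has coefficients 1,12,66,226,552,1038,1586,2082,2460,2626,2460,1974,1361 for degrees 0…12.
[x¹²] = 1·1361 + 4·1974 + 6·2460 + 4·2626 + 1·2460 = 36981.

36981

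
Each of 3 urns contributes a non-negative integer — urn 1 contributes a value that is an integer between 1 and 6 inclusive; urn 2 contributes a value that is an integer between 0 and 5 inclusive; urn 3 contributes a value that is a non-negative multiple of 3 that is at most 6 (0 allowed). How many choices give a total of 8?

The generating function for the choices is (t + t² + t³ + t⁴ + t⁵ + t⁶)·(1 + t + t² + t³ + t⁴ + t⁵)·(1 + t³ + t⁶); the count is [t⁸].
(t + t² + t³ + t⁴ + t⁵ + t⁶) has coefficients 0,1,1,1,1,1,1 for degrees 0…6.
(1 + t + t² + t³ + t⁴ + t⁵) has coefficients 1,1,1,1,1,1,0,0,0 for degrees 0…8.
Finally multiplying by (1 + t³ + t⁶), the product of all factors after the first has coefficients 1,1,1,2,2,2,2,2,2 for degrees 0…8.
[t⁸] = 1·2 + 1·2 + 1·2 + 1·2 + 1·2 + 1·1 = 11.

11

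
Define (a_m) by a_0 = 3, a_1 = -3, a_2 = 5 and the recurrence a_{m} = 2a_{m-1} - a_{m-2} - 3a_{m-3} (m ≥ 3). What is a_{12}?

The ordinary generating function has denominator 1 - 2q + q^2 + 3q^3.
Iterating the recurrence: a_0,…,a_{12} = 3, -3, 5, 4, 12, 5, -14, -69, -139, -167, 12, 608, 1705.

1705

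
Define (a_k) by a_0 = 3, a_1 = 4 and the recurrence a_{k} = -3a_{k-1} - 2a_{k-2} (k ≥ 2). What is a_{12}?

The ordinary generating function has denominator 1 + 3z + 2z^2.
Iterating the recurrence: a_0,…,a_{12} = 3, 4, -18, 46, -102, 214, -438, 886, -1782, 3574, -7158, 14326, -28662.

-28662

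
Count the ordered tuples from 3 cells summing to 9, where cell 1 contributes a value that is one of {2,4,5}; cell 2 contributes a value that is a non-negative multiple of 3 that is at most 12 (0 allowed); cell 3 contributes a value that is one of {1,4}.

The generating function for the choices is (q^2 + q^4 + q^5)·(1 + q^3 + q^6 + q^9 + q^12)·(q + q^4); the count is [q^9].
(q^2 + q^4 + q^5) has coefficients 0,0,1,0,1,1 for degrees 0…5.
(1 + q^3 + q^6 + q^9 + q^12) has coefficients 1,0,0,1,0,0,1,0,0,1 for degrees 0…9.
Finally multiplying by (q + q^4), the product of all factors after the first has coefficients 0,1,0,0,2,0,0,2,0,0 for degrees 0…9.
[q^9] = 1·2 + 1·0 + 1·2 = 4.

4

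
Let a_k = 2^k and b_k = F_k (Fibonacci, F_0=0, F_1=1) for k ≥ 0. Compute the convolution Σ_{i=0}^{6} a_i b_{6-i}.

94

Write out a_i and b_{6-i} for i = 0,…,6 and sum the products.
Σ = 1·8 + 2·5 + 4·3 + 8·2 + 16·1 + 32·1 + 64·0 = 94.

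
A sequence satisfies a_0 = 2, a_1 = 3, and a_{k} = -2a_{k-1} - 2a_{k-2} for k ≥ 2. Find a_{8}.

The ordinary generating function has denominator 1 + 2q + 2q^2.
Iterating the recurrence: a_0,…,a_{8} = 2, 3, -10, 14, -8, -12, 40, -56, 32.

32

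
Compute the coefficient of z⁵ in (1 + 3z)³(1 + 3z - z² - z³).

-54

(1 + 3z)³ has coefficients 1,9,27,27 for degrees 0…3.
(1 + 3z - z² - z³) has coefficients 1,3,-1,-1,0,0 for degrees 0…5.
[z⁵] = 1·0 + 9·0 + 27·(-1) + 27·(-1) = -54.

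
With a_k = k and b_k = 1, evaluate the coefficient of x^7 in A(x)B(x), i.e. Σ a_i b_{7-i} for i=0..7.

The convolution is the t^7 coefficient of A(t)B(t).
Σ = 0·1 + 1·1 + 2·1 + 3·1 + 4·1 + 5·1 + 6·1 + 7·1 = 28.

28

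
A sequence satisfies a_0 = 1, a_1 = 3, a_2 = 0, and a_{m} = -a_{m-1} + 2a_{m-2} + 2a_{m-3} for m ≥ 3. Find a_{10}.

-30

The ordinary generating function has denominator 1 + y - 2y^2 - 2y^3.
Iterating the recurrence: a_0,…,a_{10} = 1, 3, 0, 8, -2, 18, -6, 38, -14, 78, -30.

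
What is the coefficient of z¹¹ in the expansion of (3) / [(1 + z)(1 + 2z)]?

-12285

The denominator gives the recurrence a_n = −3a_(n−1) − 2a_(n−2) for n ≥ 3; the numerator fixes a_0 = 3, a_1 = -9, a_2 = 21.
Iterating: 3, -9, 21, -45, 93, -189, 381, -765, 1533, -3069, 6141, -12285, so a_11 = -12285.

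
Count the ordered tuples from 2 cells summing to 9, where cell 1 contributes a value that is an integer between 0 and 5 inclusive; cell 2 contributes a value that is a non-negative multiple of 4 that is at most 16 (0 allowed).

2

The generating function for the choices is (1 + y + y² + y³ + y⁴ + y⁵)·(1 + y⁴ + y⁸ + y¹² + y¹⁶); the count is [y⁹].
(1 + y + y² + y³ + y⁴ + y⁵) has coefficients 1,1,1,1,1,1 for degrees 0…5.
(1 + y⁴ + y⁸ + y¹² + y¹⁶) has coefficients 1,0,0,0,1,0,0,0,1,0 for degrees 0…9.
[y⁹] = 1·0 + 1·1 + 1·0 + 1·0 + 1·0 + 1·1 = 2.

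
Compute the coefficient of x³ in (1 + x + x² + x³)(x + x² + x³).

(1 + x + x² + x³) has coefficients 1,1,1,1 for degrees 0…3.
(x + x² + x³) has coefficients 0,1,1,1 for degrees 0…3.
[x³] = 1·1 + 1·1 + 1·1 + 1·0 = 3.

3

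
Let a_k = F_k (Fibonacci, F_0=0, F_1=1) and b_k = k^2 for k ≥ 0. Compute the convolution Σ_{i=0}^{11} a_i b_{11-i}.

Write out a_i and b_{11-i} for i = 0,…,11 and sum the products.
Σ = 0·121 + 1·100 + 1·81 + 2·64 + 3·49 + 5·36 + 8·25 + 13·16 + 21·9 + 34·4 + 55·1 + 89·0 = 1424.

1424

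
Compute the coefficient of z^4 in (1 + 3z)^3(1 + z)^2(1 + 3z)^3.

(1 + 3z)^3 has coefficients 1,9,27,27 for degrees 0…3.
(1 + z)^2 has coefficients 1,2,1,0,0 for degrees 0…4.
Finally multiplying by (1 + 3z)^3, the product of all factors after the first has coefficients 1,11,46,90,81 for degrees 0…4.
[z^4] = 1·81 + 9·90 + 27·46 + 27·11 = 2430.

2430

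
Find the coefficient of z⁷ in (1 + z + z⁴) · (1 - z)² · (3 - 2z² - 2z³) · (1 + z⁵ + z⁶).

(1 + z + z⁴) has coefficients 1,1,0,0,1 for degrees 0…4.
(1 - z)² has coefficients 1,-2,1,0,0,0,0,0 for degrees 0…7.
Multiplying by (3 - 2z² - 2z³) gives running coefficients 3,-6,1,2,2,-2,0,0 for degrees 0…7.
Finally multiplying by (1 + z⁵ + z⁶), the product of all factors after the first has coefficients 3,-6,1,2,2,1,-3,-5 for degrees 0…7.
[z⁷] = 1·(-5) + 1·(-3) + 1·2 = -6.

-6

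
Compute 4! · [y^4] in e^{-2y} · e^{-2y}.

The EGF product rule gives c_4 = Σ_{k_1+k_2=4} C(4; k_1,k_2) · ∏ g_i(k_i), where e^{-2y} gives (-2)^k; e^{-2y} gives (-2)^k.
g_1(k) for k = 0…4: 1, -2, 4, -8, 16.
g_2(k) for k = 0…4: 1, -2, 4, -8, 16.
c_4 = Σ_k C(4,k)·g_1(k)·g_2(4−k) = 1·1·16 + 4·(-2)·(-8) + 6·4·4 + 4·(-8)·(-2) + 1·16·1 = 16 + 64 + 96 + 64 + 16 = 256.

256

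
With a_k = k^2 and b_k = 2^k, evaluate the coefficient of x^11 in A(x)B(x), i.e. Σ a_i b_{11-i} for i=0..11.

12117

Write out a_i and b_{11-i} for i = 0,…,11 and sum the products.
Σ = 0·2048 + 1·1024 + 4·512 + 9·256 + 16·128 + 25·64 + 36·32 + 49·16 + 64·8 + 81·4 + 100·2 + 121·1 = 12117.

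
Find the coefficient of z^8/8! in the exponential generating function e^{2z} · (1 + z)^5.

336896

The EGF product rule gives c_8 = Σ_{k_1+k_2=8} C(8; k_1,k_2) · ∏ g_i(k_i), where e^{2z} gives (2)^k; (1+z)^5 gives the falling factorial (5)_k.
g_1(k) for k = 0…8: 1, 2, 4, 8, 16, 32, 64, 128, 256.
g_2(k) for k = 0…8: 1, 5, 20, 60, 120, 120, 0, 0, 0.
c_8 = Σ_k C(8,k)·g_1(k)·g_2(8−k) = 56·8·120 + 70·16·120 + 56·32·60 + 28·64·20 + 8·128·5 + 1·256·1 = 53760 + 134400 + 107520 + 35840 + 5120 + 256 = 336896.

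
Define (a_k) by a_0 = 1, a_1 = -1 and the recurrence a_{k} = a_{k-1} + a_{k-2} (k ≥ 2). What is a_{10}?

The ordinary generating function has denominator 1 - q - q^2.
Iterating the recurrence: a_0,…,a_{10} = 1, -1, 0, -1, -1, -2, -3, -5, -8, -13, -21.

-21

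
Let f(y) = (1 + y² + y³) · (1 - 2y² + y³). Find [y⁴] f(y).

(1 + y² + y³) has coefficients 1,0,1,1 for degrees 0…3.
(1 - 2y² + y³) has coefficients 1,0,-2,1,0 for degrees 0…4.
[y⁴] = 1·0 + 1·(-2) + 1·0 = -2.

-2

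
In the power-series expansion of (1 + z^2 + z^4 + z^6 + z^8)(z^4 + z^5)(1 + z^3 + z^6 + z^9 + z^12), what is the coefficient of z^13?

(1 + z^2 + z^4 + z^6 + z^8) has coefficients 1,0,1,0,1,0,1,0,1 for degrees 0…8.
(z^4 + z^5) has coefficients 0,0,0,0,1,1,0,0,0,0,0,0,0,0 for degrees 0…13.
Finally multiplying by (1 + z^3 + z^6 + z^9 + z^12), the product of all factors after the first has coefficients 0,0,0,0,1,1,0,1,1,0,1,1,0,1 for degrees 0…13.
[z^13] = 1·1 + 1·1 + 1·0 + 1·1 + 1·1 = 4.

4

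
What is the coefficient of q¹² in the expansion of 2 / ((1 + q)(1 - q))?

Partial fractions give a closed form: a_n = (1)·(-1)^n + (1)·1^n.
At n = 12: a_12 = 2.

2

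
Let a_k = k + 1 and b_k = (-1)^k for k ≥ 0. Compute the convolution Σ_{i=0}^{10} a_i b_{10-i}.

6

This is [x^10] in the product of the two ordinary generating functions.
Σ = 1·1 + 2·(-1) + 3·1 + 4·(-1) + 5·1 + 6·(-1) + 7·1 + 8·(-1) + 9·1 + 10·(-1) + 11·1 = 6.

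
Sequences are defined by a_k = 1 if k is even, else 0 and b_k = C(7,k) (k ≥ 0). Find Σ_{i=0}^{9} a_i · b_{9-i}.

This is [x^9] in the product of the two ordinary generating functions.
Σ = 1·0 + 0·0 + 1·1 + 0·7 + 1·21 + 0·35 + 1·35 + 0·21 + 1·7 + 0·1 = 64.

64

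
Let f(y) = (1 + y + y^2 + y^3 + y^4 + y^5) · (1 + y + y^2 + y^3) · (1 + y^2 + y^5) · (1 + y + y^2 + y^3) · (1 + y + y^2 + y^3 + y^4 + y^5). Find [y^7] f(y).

130

(1 + y + y^2 + y^3 + y^4 + y^5) has coefficients 1,1,1,1,1,1 for degrees 0…5.
(1 + y + y^2 + y^3) has coefficients 1,1,1,1,0,0,0,0 for degrees 0…7.
Multiplying by (1 + y^2 + y^5) gives running coefficients 1,1,2,2,1,2,1,1 for degrees 0…7.
Multiplying by (1 + y + y^2 + y^3) gives running coefficients 1,2,4,6,6,7,6,5 for degrees 0…7.
Finally multiplying by (1 + y + y^2 + y^3 + y^4 + y^5), the product of all factors after the first has coefficients 1,3,7,13,19,26,31,34 for degrees 0…7.
[y^7] = 1·34 + 1·31 + 1·26 + 1·19 + 1·13 + 1·7 = 130.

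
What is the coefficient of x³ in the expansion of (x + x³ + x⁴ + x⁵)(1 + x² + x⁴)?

(x + x³ + x⁴ + x⁵) has coefficients 0,1,0,1 for degrees 0…3.
(1 + x² + x⁴) has coefficients 1,0,1,0 for degrees 0…3.
[x³] = 1·1 + 1·1 = 2.

2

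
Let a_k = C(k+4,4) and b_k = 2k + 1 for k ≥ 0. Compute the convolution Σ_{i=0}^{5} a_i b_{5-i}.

672

This is [x^5] in the product of the two ordinary generating functions.
Σ = 1·11 + 5·9 + 15·7 + 35·5 + 70·3 + 126·1 = 672.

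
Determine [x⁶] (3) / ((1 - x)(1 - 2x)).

381

The denominator gives the recurrence a_n = 3a_(n−1) − 2a_(n−2) for n ≥ 2; the numerator fixes a_0 = 3, a_1 = 9.
Iterating: 3, 9, 21, 45, 93, 189, 381, so a_6 = 381.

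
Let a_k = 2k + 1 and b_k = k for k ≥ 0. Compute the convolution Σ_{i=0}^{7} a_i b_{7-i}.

140

The convolution is the t^7 coefficient of A(t)B(t).
Σ = 1·7 + 3·6 + 5·5 + 7·4 + 9·3 + 11·2 + 13·1 + 15·0 = 140.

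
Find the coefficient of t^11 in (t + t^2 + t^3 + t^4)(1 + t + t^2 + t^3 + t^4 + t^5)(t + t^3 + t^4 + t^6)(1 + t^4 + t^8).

(t + t^2 + t^3 + t^4) has coefficients 0,1,1,1,1 for degrees 0…4.
(1 + t + t^2 + t^3 + t^4 + t^5) has coefficients 1,1,1,1,1,1,0,0,0,0,0,0 for degrees 0…11.
Multiplying by (t + t^3 + t^4 + t^6) gives running coefficients 0,1,1,2,3,3,4,3,3,2,1,1 for degrees 0…11.
Finally multiplying by (1 + t^4 + t^8), the product of all factors after the first has coefficients 0,1,1,2,3,4,5,5,6,6,6,6 for degrees 0…11.
[t^11] = 1·6 + 1·6 + 1·6 + 1·5 = 23.

23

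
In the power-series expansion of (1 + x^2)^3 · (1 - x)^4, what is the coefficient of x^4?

22

(1 + x^2)^3 has coefficients 1,0,3,0,3 for degrees 0…4.
(1 - x)^4 has coefficients 1,-4,6,-4,1 for degrees 0…4.
[x^4] = 1·1 + 3·6 + 3·1 = 22.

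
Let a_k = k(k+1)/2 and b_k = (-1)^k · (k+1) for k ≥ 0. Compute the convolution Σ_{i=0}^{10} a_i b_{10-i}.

The convolution is the t^10 coefficient of A(t)B(t).
Σ = 0·11 + 1·(-10) + 3·9 + 6·(-8) + 10·7 + 15·(-6) + 21·5 + 28·(-4) + 36·3 + 45·(-2) + 55·1 = 15.

15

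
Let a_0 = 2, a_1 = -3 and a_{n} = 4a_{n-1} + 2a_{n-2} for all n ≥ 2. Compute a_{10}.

The ordinary generating function has denominator 1 - 4q - 2q^2.
Iterating the recurrence: a_0,…,a_{10} = 2, -3, -8, -38, -168, -748, -3328, -14808, -65888, -293168, -1304448.

-1304448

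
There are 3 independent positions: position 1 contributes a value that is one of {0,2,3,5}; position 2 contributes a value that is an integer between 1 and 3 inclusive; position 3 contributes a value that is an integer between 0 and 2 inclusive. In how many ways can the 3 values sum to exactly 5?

The generating function for the choices is (1 + t² + t³ + t⁵)·(t + t² + t³)·(1 + t + t²); the count is [t⁵].
(1 + t² + t³ + t⁵) has coefficients 1,0,1,1,0,1 for degrees 0…5.
(t + t² + t³) has coefficients 0,1,1,1,0,0 for degrees 0…5.
Finally multiplying by (1 + t + t²), the product of all factors after the first has coefficients 0,1,2,3,2,1 for degrees 0…5.
[t⁵] = 1·1 + 1·3 + 1·2 + 1·0 = 6.

6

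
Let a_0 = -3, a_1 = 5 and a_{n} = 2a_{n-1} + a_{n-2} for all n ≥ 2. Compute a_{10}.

The ordinary generating function has denominator 1 - 2x - x^2.
Iterating the recurrence: a_0,…,a_{10} = -3, 5, 7, 19, 45, 109, 263, 635, 1533, 3701, 8935.

8935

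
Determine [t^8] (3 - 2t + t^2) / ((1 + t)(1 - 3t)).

The denominator gives the recurrence a_n = 2a_(n−1) + 3a_(n−2) for n ≥ 3; the numerator fixes a_0 = 3, a_1 = 4, a_2 = 18.
Iterating: 3, 4, 18, 48, 150, 444, 1338, 4008, 12030, so a_8 = 12030.

12030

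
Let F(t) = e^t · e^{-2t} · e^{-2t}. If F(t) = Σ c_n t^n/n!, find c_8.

The EGF product rule gives c_8 = Σ_{k_1+k_2+k_3=8} C(8; k_1,k_2,k_3) · ∏ g_i(k_i), where e^t gives (1)^k; e^{-2t} gives (-2)^k; e^{-2t} gives (-2)^k.
g_1(k) for k = 0…8: 1, 1, 1, 1, 1, 1, 1, 1, 1.
g_2(k) for k = 0…8: 1, -2, 4, -8, 16, -32, 64, -128, 256.
g_3(k) for k = 0…8: 1, -2, 4, -8, 16, -32, 64, -128, 256.
First combine the last two factors: h(k) = Σ_j C(k,j)·g_2(j)·g_3(k−j) for k = 0…8: 1, -4, 16, -64, 256, -1024, 4096, -16384, 65536.
c_8 = Σ_k C(8,k)·g_1(k)·h(8−k) = 1·1·65536 + 8·1·(-16384) + 28·1·4096 + 56·1·(-1024) + 70·1·256 + 56·1·(-64) + 28·1·16 + 8·1·(-4) + 1·1·1 = 65536 − 131072 + 114688 − 57344 + 17920 − 3584 + 448 − 32 + 1 = 6561.

6561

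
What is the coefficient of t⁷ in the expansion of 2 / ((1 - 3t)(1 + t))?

Partial fractions give a closed form: a_n = (3/2)·3^n + (1/2)·(-1)^n.
At n = 7: a_7 = 3280.

3280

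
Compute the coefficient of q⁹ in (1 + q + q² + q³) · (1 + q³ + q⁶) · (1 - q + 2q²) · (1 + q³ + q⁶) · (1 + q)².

30

(1 + q + q² + q³) has coefficients 1,1,1,1 for degrees 0…3.
(1 + q³ + q⁶) has coefficients 1,0,0,1,0,0,1,0,0,0 for degrees 0…9.
Multiplying by (1 - q + 2q²) gives running coefficients 1,-1,2,1,-1,2,1,-1,2,0 for degrees 0…9.
Multiplying by (1 + q³ + q⁶) gives running coefficients 1,-1,2,2,-2,4,3,-3,6,2 for degrees 0…9.
Finally multiplying by (1 + q)², the product of all factors after the first has coefficients 1,1,1,5,4,2,9,7,3,11 for degrees 0…9.
[q⁹] = 1·11 + 1·3 + 1·7 + 1·9 = 30.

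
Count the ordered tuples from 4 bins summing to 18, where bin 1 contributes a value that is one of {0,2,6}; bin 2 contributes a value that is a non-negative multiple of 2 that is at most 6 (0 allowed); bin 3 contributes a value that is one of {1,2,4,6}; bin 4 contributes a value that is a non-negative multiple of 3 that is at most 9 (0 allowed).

9

The generating function for the choices is (1 + y^2 + y^6)·(1 + y^2 + y^4 + y^6)·(y + y^2 + y^4 + y^6)·(1 + y^3 + y^6 + y^9); the count is [y^18].
(1 + y^2 + y^6) has coefficients 1,0,1,0,0,0,1 for degrees 0…6.
(1 + y^2 + y^4 + y^6) has coefficients 1,0,1,0,1,0,1,0,0,0,0,0,0,0,0,0,0,0,0 for degrees 0…18.
Multiplying by (y + y^2 + y^4 + y^6) gives running coefficients 0,1,1,1,2,1,3,1,3,0,2,0,1,0,0,0,0,0,0 for degrees 0…18.
Finally multiplying by (1 + y^3 + y^6 + y^9), the product of all factors after the first has coefficients 0,1,1,1,3,2,4,4,5,4,6,5,5,5,4,4,3,3,1 for degrees 0…18.
[y^18] = 1·1 + 1·3 + 1·5 = 9.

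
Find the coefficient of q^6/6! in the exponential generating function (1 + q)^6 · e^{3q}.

173007

The EGF product rule gives c_6 = Σ_{k_1+k_2=6} C(6; k_1,k_2) · ∏ g_i(k_i), where (1+q)^6 gives the falling factorial (6)_k; e^{3q} gives (3)^k.
g_1(k) for k = 0…6: 1, 6, 30, 120, 360, 720, 720.
g_2(k) for k = 0…6: 1, 3, 9, 27, 81, 243, 729.
c_6 = Σ_k C(6,k)·g_1(k)·g_2(6−k) = 1·1·729 + 6·6·243 + 15·30·81 + 20·120·27 + 15·360·9 + 6·720·3 + 1·720·1 = 729 + 8748 + 36450 + 64800 + 48600 + 12960 + 720 = 173007.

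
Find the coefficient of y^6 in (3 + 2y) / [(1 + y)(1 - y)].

3

Partial fractions give a closed form: a_n = (1/2)·(-1)^n + (5/2)·1^n.
At n = 6: a_6 = 3.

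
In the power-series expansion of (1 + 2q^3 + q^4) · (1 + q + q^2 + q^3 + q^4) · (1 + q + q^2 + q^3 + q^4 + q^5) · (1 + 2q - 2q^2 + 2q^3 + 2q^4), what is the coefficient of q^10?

68

(1 + 2q^3 + q^4) has coefficients 1,0,0,2,1 for degrees 0…4.
(1 + q + q^2 + q^3 + q^4) has coefficients 1,1,1,1,1,0,0,0,0,0,0 for degrees 0…10.
Multiplying by (1 + q + q^2 + q^3 + q^4 + q^5) gives running coefficients 1,2,3,4,5,5,4,3,2,1,0 for degrees 0…10.
Finally multiplying by (1 + 2q - 2q^2 + 2q^3 + 2q^4), the product of all factors after the first has coefficients 1,4,5,8,13,17,18,19,20,17,12 for degrees 0…10.
[q^10] = 1·12 + 2·19 + 1·18 = 68.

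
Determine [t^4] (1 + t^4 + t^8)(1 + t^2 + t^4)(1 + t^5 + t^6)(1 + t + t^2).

3

(1 + t^4 + t^8) has coefficients 1,0,0,0,1 for degrees 0…4.
(1 + t^2 + t^4) has coefficients 1,0,1,0,1 for degrees 0…4.
Multiplying by (1 + t^5 + t^6) gives running coefficients 1,0,1,0,1 for degrees 0…4.
Finally multiplying by (1 + t + t^2), the product of all factors after the first has coefficients 1,1,2,1,2 for degrees 0…4.
[t^4] = 1·2 + 1·1 = 3.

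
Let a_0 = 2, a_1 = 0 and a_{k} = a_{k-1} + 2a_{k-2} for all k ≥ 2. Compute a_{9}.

The ordinary generating function has denominator 1 - z - 2z^2.
Iterating the recurrence: a_0,…,a_{9} = 2, 0, 4, 4, 12, 20, 44, 84, 172, 340.

340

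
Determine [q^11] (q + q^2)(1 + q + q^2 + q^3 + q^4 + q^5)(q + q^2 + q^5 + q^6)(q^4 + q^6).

(q + q^2) has coefficients 0,1,1 for degrees 0…2.
(1 + q + q^2 + q^3 + q^4 + q^5) has coefficients 1,1,1,1,1,1,0,0,0,0,0,0 for degrees 0…11.
Multiplying by (q + q^2 + q^5 + q^6) gives running coefficients 0,1,2,2,2,3,4,3,2,2,2,1 for degrees 0…11.
Finally multiplying by (q^4 + q^6), the product of all factors after the first has coefficients 0,0,0,0,0,1,2,3,4,5,6,6 for degrees 0…11.
[q^11] = 1·6 + 1·5 = 11.

11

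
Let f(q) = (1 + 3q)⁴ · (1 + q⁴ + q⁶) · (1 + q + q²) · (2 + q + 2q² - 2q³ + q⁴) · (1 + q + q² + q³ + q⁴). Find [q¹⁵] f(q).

(1 + 3q)⁴ has coefficients 1,12,54,108,81 for degrees 0…4.
(1 + q⁴ + q⁶) has coefficients 1,0,0,0,1,0,1,0,0,0,0,0,0,0,0,0 for degrees 0…15.
Multiplying by (1 + q + q²) gives running coefficients 1,1,1,0,1,1,2,1,1,0,0,0,0,0,0,0 for degrees 0…15.
Multiplying by (2 + q + 2q² - 2q³ + q⁴) gives running coefficients 2,3,5,1,3,2,8,4,6,0,2,-1,1,0,0,0 for degrees 0…15.
Finally multiplying by (1 + q + q² + q³ + q⁴), the product of all factors after the first has coefficients 2,5,10,11,14,14,19,18,23,20,20,11,8,2,2,0 for degrees 0…15.
[q¹⁵] = 1·0 + 12·2 + 54·2 + 108·8 + 81·11 = 1887.

1887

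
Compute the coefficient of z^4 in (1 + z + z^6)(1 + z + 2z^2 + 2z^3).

2

(1 + z + z^6) has coefficients 1,1,0,0,0 for degrees 0…4.
(1 + z + 2z^2 + 2z^3) has coefficients 1,1,2,2,0 for degrees 0…4.
[z^4] = 1·0 + 1·2 = 2.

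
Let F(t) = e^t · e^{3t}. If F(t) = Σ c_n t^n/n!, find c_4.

256

The EGF product rule gives c_4 = Σ_{k_1+k_2=4} C(4; k_1,k_2) · ∏ g_i(k_i), where e^t gives (1)^k; e^{3t} gives (3)^k.
g_1(k) for k = 0…4: 1, 1, 1, 1, 1.
g_2(k) for k = 0…4: 1, 3, 9, 27, 81.
c_4 = Σ_k C(4,k)·g_1(k)·g_2(4−k) = 1·1·81 + 4·1·27 + 6·1·9 + 4·1·3 + 1·1·1 = 81 + 108 + 54 + 12 + 1 = 256.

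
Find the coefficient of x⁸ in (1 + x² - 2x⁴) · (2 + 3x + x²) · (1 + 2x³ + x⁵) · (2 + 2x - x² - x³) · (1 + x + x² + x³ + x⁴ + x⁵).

(1 + x² - 2x⁴) has coefficients 1,0,1,0,-2 for degrees 0…4.
(2 + 3x + x²) has coefficients 2,3,1,0,0,0,0,0,0 for degrees 0…8.
Multiplying by (1 + 2x³ + x⁵) gives running coefficients 2,3,1,4,6,4,3,1,0 for degrees 0…8.
Multiplying by (2 + 2x - x² - x³) gives running coefficients 4,10,6,5,16,15,4,-2,-5 for degrees 0…8.
Finally multiplying by (1 + x + x² + x³ + x⁴ + x⁵), the product of all factors after the first has coefficients 4,14,20,25,41,56,56,44,33 for degrees 0…8.
[x⁸] = 1·33 + 1·56 − 2·41 = 7.

7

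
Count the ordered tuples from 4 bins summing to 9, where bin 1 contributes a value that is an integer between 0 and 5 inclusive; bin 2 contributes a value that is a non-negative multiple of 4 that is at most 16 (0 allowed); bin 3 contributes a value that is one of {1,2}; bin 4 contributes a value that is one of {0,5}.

5

The generating function for the choices is (1 + t + t^2 + t^3 + t^4 + t^5)·(1 + t^4 + t^8 + t^12 + t^16)·(t + t^2)·(1 + t^5); the count is [t^9].
(1 + t + t^2 + t^3 + t^4 + t^5) has coefficients 1,1,1,1,1,1 for degrees 0…5.
(1 + t^4 + t^8 + t^12 + t^16) has coefficients 1,0,0,0,1,0,0,0,1,0 for degrees 0…9.
Multiplying by (t + t^2) gives running coefficients 0,1,1,0,0,1,1,0,0,1 for degrees 0…9.
Finally multiplying by (1 + t^5), the product of all factors after the first has coefficients 0,1,1,0,0,1,2,1,0,1 for degrees 0…9.
[t^9] = 1·1 + 1·0 + 1·1 + 1·2 + 1·1 + 1·0 = 5.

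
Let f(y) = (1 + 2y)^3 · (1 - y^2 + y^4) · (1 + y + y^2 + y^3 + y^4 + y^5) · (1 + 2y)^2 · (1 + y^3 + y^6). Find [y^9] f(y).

(1 + 2y)^3 has coefficients 1,6,12,8 for degrees 0…3.
(1 - y^2 + y^4) has coefficients 1,0,-1,0,1,0,0,0,0,0 for degrees 0…9.
Multiplying by (1 + y + y^2 + y^3 + y^4 + y^5) gives running coefficients 1,1,0,0,1,1,0,0,1,1 for degrees 0…9.
Multiplying by (1 + 2y)^2 gives running coefficients 1,5,8,4,1,5,8,4,1,5 for degrees 0…9.
Finally multiplying by (1 + y^3 + y^6), the product of all factors after the first has coefficients 1,5,8,5,6,13,13,10,14,17 for degrees 0…9.
[y^9] = 1·17 + 6·14 + 12·10 + 8·13 = 325.

325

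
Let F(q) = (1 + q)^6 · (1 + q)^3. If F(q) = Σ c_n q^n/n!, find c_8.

362880

The EGF product rule gives c_8 = Σ_{k_1+k_2=8} C(8; k_1,k_2) · ∏ g_i(k_i), where (1+q)^6 gives the falling factorial (6)_k; (1+q)^3 gives the falling factorial (3)_k.
g_1(k) for k = 0…8: 1, 6, 30, 120, 360, 720, 720, 0, 0.
g_2(k) for k = 0…8: 1, 3, 6, 6, 0, 0, 0, 0, 0.
c_8 = Σ_k C(8,k)·g_1(k)·g_2(8−k) = 56·720·6 + 28·720·6 = 241920 + 120960 = 362880.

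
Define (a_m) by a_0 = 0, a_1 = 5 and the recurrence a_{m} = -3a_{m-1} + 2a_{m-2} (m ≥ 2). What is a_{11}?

1418335

The ordinary generating function has denominator 1 + 3t - 2t^2.
Iterating the recurrence: a_0,…,a_{11} = 0, 5, -15, 55, -195, 695, -2475, 8815, -31395, 111815, -398235, 1418335.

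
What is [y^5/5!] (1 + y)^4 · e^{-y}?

19

The EGF product rule gives c_5 = Σ_{k_1+k_2=5} C(5; k_1,k_2) · ∏ g_i(k_i), where (1+y)^4 gives the falling factorial (4)_k; e^{-y} gives (-1)^k.
g_1(k) for k = 0…5: 1, 4, 12, 24, 24, 0.
g_2(k) for k = 0…5: 1, -1, 1, -1, 1, -1.
c_5 = Σ_k C(5,k)·g_1(k)·g_2(5−k) = 1·1·(-1) + 5·4·1 + 10·12·(-1) + 10·24·1 + 5·24·(-1) = −1 + 20 − 120 + 240 − 120 = 19.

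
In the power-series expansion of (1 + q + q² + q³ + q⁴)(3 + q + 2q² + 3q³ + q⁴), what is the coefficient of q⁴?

10

(1 + q + q² + q³ + q⁴) has coefficients 1,1,1,1,1 for degrees 0…4.
(3 + q + 2q² + 3q³ + q⁴) has coefficients 3,1,2,3,1 for degrees 0…4.
[q⁴] = 1·1 + 1·3 + 1·2 + 1·1 + 1·3 = 10.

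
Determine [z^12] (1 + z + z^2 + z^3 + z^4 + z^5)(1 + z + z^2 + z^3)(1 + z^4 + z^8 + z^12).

(1 + z + z^2 + z^3 + z^4 + z^5) has coefficients 1,1,1,1,1,1 for degrees 0…5.
(1 + z + z^2 + z^3) has coefficients 1,1,1,1,0,0,0,0,0,0,0,0,0 for degrees 0…12.
Finally multiplying by (1 + z^4 + z^8 + z^12), the product of all factors after the first has coefficients 1,1,1,1,1,1,1,1,1,1,1,1,1 for degrees 0…12.
[z^12] = 1·1 + 1·1 + 1·1 + 1·1 + 1·1 + 1·1 = 6.

6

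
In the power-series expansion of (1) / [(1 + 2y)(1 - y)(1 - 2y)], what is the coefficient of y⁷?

Partial fractions give a closed form: a_n = (1/3)·(-2)^n + (-1/3)·1^n + (1)·2^n.
At n = 7: a_7 = 85.

85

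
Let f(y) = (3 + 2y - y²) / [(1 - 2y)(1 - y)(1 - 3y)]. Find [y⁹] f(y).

307250

Partial fractions give a closed form: a_n = (-15)·2^n + (2)·1^n + (16)·3^n.
At n = 9: a_9 = 307250.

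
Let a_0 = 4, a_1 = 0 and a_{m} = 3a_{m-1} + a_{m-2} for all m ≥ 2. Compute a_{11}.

171348

The ordinary generating function has denominator 1 - 3y - y^2.
Iterating the recurrence: a_0,…,a_{11} = 4, 0, 4, 12, 40, 132, 436, 1440, 4756, 15708, 51880, 171348.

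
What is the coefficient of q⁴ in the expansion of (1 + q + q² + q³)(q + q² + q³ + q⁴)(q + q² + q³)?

(1 + q + q² + q³) has coefficients 1,1,1,1 for degrees 0…3.
(q + q² + q³ + q⁴) has coefficients 0,1,1,1,1 for degrees 0…4.
Finally multiplying by (q + q² + q³), the product of all factors after the first has coefficients 0,0,1,2,3 for degrees 0…4.
[q⁴] = 1·3 + 1·2 + 1·1 + 1·0 = 6.

6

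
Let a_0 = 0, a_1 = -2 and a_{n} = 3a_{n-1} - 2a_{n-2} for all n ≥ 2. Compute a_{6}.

-126

The ordinary generating function has denominator 1 - 3q + 2q^2.
Iterating the recurrence: a_0,…,a_{6} = 0, -2, -6, -14, -30, -62, -126.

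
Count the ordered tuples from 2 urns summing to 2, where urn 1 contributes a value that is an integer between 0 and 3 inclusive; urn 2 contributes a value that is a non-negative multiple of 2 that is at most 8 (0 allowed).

2

The generating function for the choices is (1 + x + x^2 + x^3)·(1 + x^2 + x^4 + x^6 + x^8); the count is [x^2].
(1 + x + x^2 + x^3) has coefficients 1,1,1 for degrees 0…2.
(1 + x^2 + x^4 + x^6 + x^8) has coefficients 1,0,1 for degrees 0…2.
[x^2] = 1·1 + 1·0 + 1·1 = 2.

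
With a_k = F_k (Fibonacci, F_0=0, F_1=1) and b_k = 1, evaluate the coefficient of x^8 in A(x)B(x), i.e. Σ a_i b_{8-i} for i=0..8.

Write out a_i and b_{8-i} for i = 0,…,8 and sum the products.
Σ = 0·1 + 1·1 + 1·1 + 2·1 + 3·1 + 5·1 + 8·1 + 13·1 + 21·1 = 54.

54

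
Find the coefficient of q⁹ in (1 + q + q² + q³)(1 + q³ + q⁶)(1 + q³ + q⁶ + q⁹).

6

(1 + q + q² + q³) has coefficients 1,1,1,1 for degrees 0…3.
(1 + q³ + q⁶) has coefficients 1,0,0,1,0,0,1,0,0,0 for degrees 0…9.
Finally multiplying by (1 + q³ + q⁶ + q⁹), the product of all factors after the first has coefficients 1,0,0,2,0,0,3,0,0,3 for degrees 0…9.
[q⁹] = 1·3 + 1·0 + 1·0 + 1·3 = 6.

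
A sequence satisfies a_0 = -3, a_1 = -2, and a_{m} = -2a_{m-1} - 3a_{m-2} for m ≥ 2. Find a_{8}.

The ordinary generating function has denominator 1 + 2t + 3t^2.
Iterating the recurrence: a_0,…,a_{8} = -3, -2, 13, -20, 1, 58, -119, 64, 229.

229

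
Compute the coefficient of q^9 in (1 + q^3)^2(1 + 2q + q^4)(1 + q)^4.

28

(1 + q^3)^2 has coefficients 1,0,0,2,0,0,1 for degrees 0…6.
(1 + 2q + q^4) has coefficients 1,2,0,0,1,0,0,0,0,0 for degrees 0…9.
Finally multiplying by (1 + q)^4, the product of all factors after the first has coefficients 1,6,14,16,10,6,6,4,1,0 for degrees 0…9.
[q^9] = 1·0 + 2·6 + 1·16 = 28.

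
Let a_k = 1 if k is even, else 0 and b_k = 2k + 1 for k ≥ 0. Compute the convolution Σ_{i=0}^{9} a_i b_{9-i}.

Write out a_i and b_{9-i} for i = 0,…,9 and sum the products.
Σ = 1·19 + 0·17 + 1·15 + 0·13 + 1·11 + 0·9 + 1·7 + 0·5 + 1·3 + 0·1 = 55.

55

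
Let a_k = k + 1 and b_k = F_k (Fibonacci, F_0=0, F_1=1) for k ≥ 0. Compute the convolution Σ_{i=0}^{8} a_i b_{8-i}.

133

The convolution is the x^8 coefficient of A(x)B(x).
Σ = 1·21 + 2·13 + 3·8 + 4·5 + 5·3 + 6·2 + 7·1 + 8·1 + 9·0 = 133.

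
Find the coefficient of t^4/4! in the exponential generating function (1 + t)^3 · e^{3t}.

The EGF product rule gives c_4 = Σ_{k_1+k_2=4} C(4; k_1,k_2) · ∏ g_i(k_i), where (1+t)^3 gives the falling factorial (3)_k; e^{3t} gives (3)^k.
g_1(k) for k = 0…4: 1, 3, 6, 6, 0.
g_2(k) for k = 0…4: 1, 3, 9, 27, 81.
c_4 = Σ_k C(4,k)·g_1(k)·g_2(4−k) = 1·1·81 + 4·3·27 + 6·6·9 + 4·6·3 = 81 + 324 + 324 + 72 = 801.

801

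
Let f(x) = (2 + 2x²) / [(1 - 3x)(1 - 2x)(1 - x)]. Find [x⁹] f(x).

191712

The denominator gives the recurrence a_n = 6a_(n−1) − 11a_(n−2) + 6a_(n−3) for n ≥ 3; the numerator fixes a_0 = 2, a_1 = 12, a_2 = 52.
Iterating: 2, 12, 52, 192, 652, 2112, 6652, 20592, 63052, 191712, so a_9 = 191712.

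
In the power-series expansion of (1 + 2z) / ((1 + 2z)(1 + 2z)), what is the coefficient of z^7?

The denominator gives the recurrence a_n = −4a_(n−1) − 4a_(n−2) for n ≥ 2; the numerator fixes a_0 = 1, a_1 = -2.
Iterating: 1, -2, 4, -8, 16, -32, 64, -128, so a_7 = -128.

-128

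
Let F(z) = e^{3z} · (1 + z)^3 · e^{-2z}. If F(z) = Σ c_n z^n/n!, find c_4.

The EGF product rule gives c_4 = Σ_{k_1+k_2+k_3=4} C(4; k_1,k_2,k_3) · ∏ g_i(k_i), where e^{3z} gives (3)^k; (1+z)^3 gives the falling factorial (3)_k; e^{-2z} gives (-2)^k.
g_1(k) for k = 0…4: 1, 3, 9, 27, 81.
g_2(k) for k = 0…4: 1, 3, 6, 6, 0.
g_3(k) for k = 0…4: 1, -2, 4, -8, 16.
First combine the last two factors: h(k) = Σ_j C(k,j)·g_2(j)·g_3(k−j) for k = 0…4: 1, 1, -2, -2, 16.
c_4 = Σ_k C(4,k)·g_1(k)·h(4−k) = 1·1·16 + 4·3·(-2) + 6·9·(-2) + 4·27·1 + 1·81·1 = 16 − 24 − 108 + 108 + 81 = 73.

73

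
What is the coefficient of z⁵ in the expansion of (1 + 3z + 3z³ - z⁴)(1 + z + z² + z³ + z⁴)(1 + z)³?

48

(1 + 3z + 3z³ - z⁴) has coefficients 1,3,0,3,-1 for degrees 0…4.
(1 + z + z² + z³ + z⁴) has coefficients 1,1,1,1,1,0 for degrees 0…5.
Finally multiplying by (1 + z)³, the product of all factors after the first has coefficients 1,4,7,8,8,7 for degrees 0…5.
[z⁵] = 1·7 + 3·8 + 3·7 − 1·4 = 48.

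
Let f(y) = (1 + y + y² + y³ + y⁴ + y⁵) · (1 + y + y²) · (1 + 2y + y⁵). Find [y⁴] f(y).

9

(1 + y + y² + y³ + y⁴ + y⁵) has coefficients 1,1,1,1,1 for degrees 0…4.
(1 + y + y²) has coefficients 1,1,1,0,0 for degrees 0…4.
Finally multiplying by (1 + 2y + y⁵), the product of all factors after the first has coefficients 1,3,3,2,0 for degrees 0…4.
[y⁴] = 1·0 + 1·2 + 1·3 + 1·3 + 1·1 = 9.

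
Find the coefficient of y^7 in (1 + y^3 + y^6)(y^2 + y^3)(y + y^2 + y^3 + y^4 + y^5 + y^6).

4

(1 + y^3 + y^6) has coefficients 1,0,0,1,0,0,1 for degrees 0…6.
(y^2 + y^3) has coefficients 0,0,1,1,0,0,0,0 for degrees 0…7.
Finally multiplying by (y + y^2 + y^3 + y^4 + y^5 + y^6), the product of all factors after the first has coefficients 0,0,0,1,2,2,2,2 for degrees 0…7.
[y^7] = 1·2 + 1·2 + 1·0 = 4.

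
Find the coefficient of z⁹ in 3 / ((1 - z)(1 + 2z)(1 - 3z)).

The denominator gives the recurrence a_n = 2a_(n−1) + 5a_(n−2) − 6a_(n−3) for n ≥ 3; the numerator fixes a_0 = 3, a_1 = 6, a_2 = 27.
Iterating: 3, 6, 27, 66, 231, 630, 2019, 5802, 17919, 52734, so a_9 = 52734.

52734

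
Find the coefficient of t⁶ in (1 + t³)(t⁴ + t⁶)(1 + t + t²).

2

(1 + t³) has coefficients 1,0,0,1 for degrees 0…3.
(t⁴ + t⁶) has coefficients 0,0,0,0,1,0,1 for degrees 0…6.
Finally multiplying by (1 + t + t²), the product of all factors after the first has coefficients 0,0,0,0,1,1,2 for degrees 0…6.
[t⁶] = 1·2 + 1·0 = 2.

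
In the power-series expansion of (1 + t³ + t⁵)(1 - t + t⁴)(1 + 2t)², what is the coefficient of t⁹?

(1 + t³ + t⁵) has coefficients 1,0,0,1,0,1 for degrees 0…5.
(1 - t + t⁴) has coefficients 1,-1,0,0,1,0,0,0,0,0 for degrees 0…9.
Finally multiplying by (1 + 2t)², the product of all factors after the first has coefficients 1,3,0,-4,1,4,4,0,0,0 for degrees 0…9.
[t⁹] = 1·0 + 1·4 + 1·1 = 5.

5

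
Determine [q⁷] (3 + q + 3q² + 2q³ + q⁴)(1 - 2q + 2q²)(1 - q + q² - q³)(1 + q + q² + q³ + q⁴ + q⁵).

(3 + q + 3q² + 2q³ + q⁴) has coefficients 3,1,3,2,1 for degrees 0…4.
(1 - 2q + 2q²) has coefficients 1,-2,2,0,0,0,0,0 for degrees 0…7.
Multiplying by (1 - q + q² - q³) gives running coefficients 1,-3,5,-5,4,-2,0,0 for degrees 0…7.
Finally multiplying by (1 + q + q² + q³ + q⁴ + q⁵), the product of all factors after the first has coefficients 1,-2,3,-2,2,0,-1,2 for degrees 0…7.
[q⁷] = 3·2 + 1·(-1) + 3·0 + 2·2 + 1·(-2) = 7.

7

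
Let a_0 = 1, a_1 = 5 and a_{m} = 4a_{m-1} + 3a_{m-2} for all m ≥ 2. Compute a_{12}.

107848529

The ordinary generating function has denominator 1 - 4z - 3z^2.
Iterating the recurrence: a_0,…,a_{12} = 1, 5, 23, 107, 497, 2309, 10727, 49835, 231521, 1075589, 4996919, 23214443, 107848529.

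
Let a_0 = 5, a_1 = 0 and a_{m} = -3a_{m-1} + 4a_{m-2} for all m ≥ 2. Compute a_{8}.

The ordinary generating function has denominator 1 + 3y - 4y^2.
Iterating the recurrence: a_0,…,a_{8} = 5, 0, 20, -60, 260, -1020, 4100, -16380, 65540.

65540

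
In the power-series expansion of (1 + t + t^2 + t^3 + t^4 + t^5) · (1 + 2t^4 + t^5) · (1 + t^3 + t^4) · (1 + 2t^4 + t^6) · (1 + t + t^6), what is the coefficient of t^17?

59

(1 + t + t^2 + t^3 + t^4 + t^5) has coefficients 1,1,1,1,1,1 for degrees 0…5.
(1 + 2t^4 + t^5) has coefficients 1,0,0,0,2,1,0,0,0,0,0,0,0,0,0,0,0,0 for degrees 0…17.
Multiplying by (1 + t^3 + t^4) gives running coefficients 1,0,0,1,3,1,0,2,3,1,0,0,0,0,0,0,0,0 for degrees 0…17.
Multiplying by (1 + 2t^4 + t^6) gives running coefficients 1,0,0,1,5,1,1,4,9,4,3,5,6,4,3,1,0,0 for degrees 0…17.
Finally multiplying by (1 + t + t^6), the product of all factors after the first has coefficients 1,1,0,1,6,6,3,5,13,14,12,9,12,14,16,8,4,5 for degrees 0…17.
[t^17] = 1·5 + 1·4 + 1·8 + 1·16 + 1·14 + 1·12 = 59.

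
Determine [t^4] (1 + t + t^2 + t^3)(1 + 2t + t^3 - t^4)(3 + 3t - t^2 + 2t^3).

(1 + t + t^2 + t^3) has coefficients 1,1,1,1 for degrees 0…3.
(1 + 2t + t^3 - t^4) has coefficients 1,2,0,1,-1 for degrees 0…4.
Finally multiplying by (3 + 3t - t^2 + 2t^3), the product of all factors after the first has coefficients 3,9,5,3,4 for degrees 0…4.
[t^4] = 1·4 + 1·3 + 1·5 + 1·9 = 21.

21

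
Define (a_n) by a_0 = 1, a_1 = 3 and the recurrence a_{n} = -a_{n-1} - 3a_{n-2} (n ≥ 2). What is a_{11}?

The ordinary generating function has denominator 1 + q + 3q^2.
Iterating the recurrence: a_0,…,a_{11} = 1, 3, -6, -3, 21, -12, -51, 87, 66, -327, 129, 852.

852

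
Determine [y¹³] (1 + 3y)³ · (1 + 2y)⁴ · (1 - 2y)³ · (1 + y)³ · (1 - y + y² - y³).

2576

(1 + 3y)³ has coefficients 1,9,27,27 for degrees 0…3.
(1 + 2y)⁴ has coefficients 1,8,24,32,16,0,0,0,0,0,0,0,0,0 for degrees 0…13.
Multiplying by (1 - 2y)³ gives running coefficients 1,2,-12,-24,48,96,-64,-128,0,0,0,0,0,0 for degrees 0…13.
Multiplying by (1 + y)³ gives running coefficients 1,5,-3,-53,-58,156,344,16,-480,-448,-128,0,0,0 for degrees 0…13.
Finally multiplying by (1 - y + y² - y³), the product of all factors after the first has coefficients 1,4,-7,-46,-13,164,183,-114,-308,-296,-176,160,320,128 for degrees 0…13.
[y¹³] = 1·128 + 9·320 + 27·160 + 27·(-176) = 2576.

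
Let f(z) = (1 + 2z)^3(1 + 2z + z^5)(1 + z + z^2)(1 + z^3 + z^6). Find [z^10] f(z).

99

(1 + 2z)^3 has coefficients 1,6,12,8 for degrees 0…3.
(1 + 2z + z^5) has coefficients 1,2,0,0,0,1,0,0,0,0,0 for degrees 0…10.
Multiplying by (1 + z + z^2) gives running coefficients 1,3,3,2,0,1,1,1,0,0,0 for degrees 0…10.
Finally multiplying by (1 + z^3 + z^6), the product of all factors after the first has coefficients 1,3,3,3,3,4,4,4,4,3,1 for degrees 0…10.
[z^10] = 1·1 + 6·3 + 12·4 + 8·4 = 99.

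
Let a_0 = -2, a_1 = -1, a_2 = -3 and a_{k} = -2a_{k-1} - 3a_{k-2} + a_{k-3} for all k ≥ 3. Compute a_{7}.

The ordinary generating function has denominator 1 + 2t + 3t^2 - t^3.
Iterating the recurrence: a_0,…,a_{7} = -2, -1, -3, 7, -6, -12, 49, -68.

-68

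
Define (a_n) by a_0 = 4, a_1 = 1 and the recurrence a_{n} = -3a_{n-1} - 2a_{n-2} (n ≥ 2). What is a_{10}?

-5111

The ordinary generating function has denominator 1 + 3z + 2z^2.
Iterating the recurrence: a_0,…,a_{10} = 4, 1, -11, 31, -71, 151, -311, 631, -1271, 2551, -5111.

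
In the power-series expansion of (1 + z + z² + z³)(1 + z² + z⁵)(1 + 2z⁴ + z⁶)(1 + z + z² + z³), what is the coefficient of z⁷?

(1 + z + z² + z³) has coefficients 1,1,1,1 for degrees 0…3.
(1 + z² + z⁵) has coefficients 1,0,1,0,0,1,0,0 for degrees 0…7.
Multiplying by (1 + 2z⁴ + z⁶) gives running coefficients 1,0,1,0,2,1,3,0 for degrees 0…7.
Finally multiplying by (1 + z + z² + z³), the product of all factors after the first has coefficients 1,1,2,2,3,4,6,6 for degrees 0…7.
[z⁷] = 1·6 + 1·6 + 1·4 + 1·3 = 19.

19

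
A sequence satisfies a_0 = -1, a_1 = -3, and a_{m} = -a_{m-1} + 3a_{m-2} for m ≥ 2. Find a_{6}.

63

The ordinary generating function has denominator 1 + x - 3x^2.
Iterating the recurrence: a_0,…,a_{6} = -1, -3, 0, -9, 9, -36, 63.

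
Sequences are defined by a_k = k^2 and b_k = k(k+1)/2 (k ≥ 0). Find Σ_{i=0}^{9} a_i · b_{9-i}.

1254

Write out a_i and b_{9-i} for i = 0,…,9 and sum the products.
Σ = 0·45 + 1·36 + 4·28 + 9·21 + 16·15 + 25·10 + 36·6 + 49·3 + 64·1 + 81·0 = 1254.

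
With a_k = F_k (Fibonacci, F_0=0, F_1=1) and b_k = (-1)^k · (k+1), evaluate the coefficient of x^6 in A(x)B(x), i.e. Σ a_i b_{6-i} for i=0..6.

-2

Write out a_i and b_{6-i} for i = 0,…,6 and sum the products.
Σ = 0·7 + 1·(-6) + 1·5 + 2·(-4) + 3·3 + 5·(-2) + 8·1 = -2.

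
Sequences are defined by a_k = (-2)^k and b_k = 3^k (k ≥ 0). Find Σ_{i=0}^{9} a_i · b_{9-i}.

11605

This is [x^9] in the product of the two ordinary generating functions.
Σ = 1·19683 − 2·6561 + 4·2187 − 8·729 + 16·243 − 32·81 + 64·27 − 128·9 + 256·3 − 512·1 = 11605.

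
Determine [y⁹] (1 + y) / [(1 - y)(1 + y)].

1

The denominator gives the recurrence a_n = a_(n−2) for n ≥ 2; the numerator fixes a_0 = 1, a_1 = 1.
Iterating: 1, 1, 1, 1, 1, 1, 1, 1, 1, 1, so a_9 = 1.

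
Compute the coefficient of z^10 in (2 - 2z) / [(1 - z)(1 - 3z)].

118098

Partial fractions give a closed form: a_n = (2)·3^n.
At n = 10: a_10 = 118098.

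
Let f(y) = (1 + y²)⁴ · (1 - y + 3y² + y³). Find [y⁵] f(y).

-2

(1 + y²)⁴ has coefficients 1,0,4,0,6,0 for degrees 0…5.
(1 - y + 3y² + y³) has coefficients 1,-1,3,1,0,0 for degrees 0…5.
[y⁵] = 1·0 + 4·1 + 6·(-1) = -2.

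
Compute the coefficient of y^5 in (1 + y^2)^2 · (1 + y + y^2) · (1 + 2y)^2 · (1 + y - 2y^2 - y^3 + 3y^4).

12

(1 + y^2)^2 has coefficients 1,0,2,0,1 for degrees 0…4.
(1 + y + y^2) has coefficients 1,1,1,0,0,0 for degrees 0…5.
Multiplying by (1 + 2y)^2 gives running coefficients 1,5,9,8,4,0 for degrees 0…5.
Finally multiplying by (1 + y - 2y^2 - y^3 + 3y^4), the product of all factors after the first has coefficients 1,6,12,6,-8,-6 for degrees 0…5.
[y^5] = 1·(-6) + 2·6 + 1·6 = 12.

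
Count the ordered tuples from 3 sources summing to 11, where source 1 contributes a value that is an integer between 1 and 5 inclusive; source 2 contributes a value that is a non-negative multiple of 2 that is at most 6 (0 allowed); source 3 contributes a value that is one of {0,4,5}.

The generating function for the choices is (q + q^2 + q^3 + q^4 + q^5)·(1 + q^2 + q^4 + q^6)·(1 + q^4 + q^5); the count is [q^11].
(q + q^2 + q^3 + q^4 + q^5) has coefficients 0,1,1,1,1,1 for degrees 0…5.
(1 + q^2 + q^4 + q^6) has coefficients 1,0,1,0,1,0,1,0,0,0,0,0 for degrees 0…11.
Finally multiplying by (1 + q^4 + q^5), the product of all factors after the first has coefficients 1,0,1,0,2,1,2,1,1,1,1,1 for degrees 0…11.
[q^11] = 1·1 + 1·1 + 1·1 + 1·1 + 1·2 = 6.

6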